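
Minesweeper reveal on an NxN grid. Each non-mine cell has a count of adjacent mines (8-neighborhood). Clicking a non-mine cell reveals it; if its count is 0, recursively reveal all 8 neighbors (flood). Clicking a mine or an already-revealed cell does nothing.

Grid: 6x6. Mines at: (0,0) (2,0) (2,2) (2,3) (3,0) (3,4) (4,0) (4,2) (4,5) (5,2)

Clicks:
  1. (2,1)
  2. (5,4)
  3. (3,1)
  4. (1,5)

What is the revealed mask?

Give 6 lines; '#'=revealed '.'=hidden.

Click 1 (2,1) count=3: revealed 1 new [(2,1)] -> total=1
Click 2 (5,4) count=1: revealed 1 new [(5,4)] -> total=2
Click 3 (3,1) count=5: revealed 1 new [(3,1)] -> total=3
Click 4 (1,5) count=0: revealed 12 new [(0,1) (0,2) (0,3) (0,4) (0,5) (1,1) (1,2) (1,3) (1,4) (1,5) (2,4) (2,5)] -> total=15

Answer: .#####
.#####
.#..##
.#....
......
....#.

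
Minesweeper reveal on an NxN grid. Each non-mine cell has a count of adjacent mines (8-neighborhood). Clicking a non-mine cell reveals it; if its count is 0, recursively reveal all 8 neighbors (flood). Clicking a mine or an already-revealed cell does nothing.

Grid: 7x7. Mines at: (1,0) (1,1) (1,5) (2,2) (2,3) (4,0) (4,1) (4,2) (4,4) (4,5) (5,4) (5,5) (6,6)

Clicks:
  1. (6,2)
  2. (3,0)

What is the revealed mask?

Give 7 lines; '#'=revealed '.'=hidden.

Answer: .......
.......
.......
#......
.......
####...
####...

Derivation:
Click 1 (6,2) count=0: revealed 8 new [(5,0) (5,1) (5,2) (5,3) (6,0) (6,1) (6,2) (6,3)] -> total=8
Click 2 (3,0) count=2: revealed 1 new [(3,0)] -> total=9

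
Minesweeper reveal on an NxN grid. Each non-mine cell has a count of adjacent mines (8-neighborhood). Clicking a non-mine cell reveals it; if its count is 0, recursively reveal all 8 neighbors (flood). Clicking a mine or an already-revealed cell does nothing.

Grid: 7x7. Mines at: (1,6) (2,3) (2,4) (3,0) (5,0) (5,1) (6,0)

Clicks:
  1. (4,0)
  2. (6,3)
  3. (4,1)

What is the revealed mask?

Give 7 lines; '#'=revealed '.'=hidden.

Answer: .......
.......
.....##
..#####
#######
..#####
..#####

Derivation:
Click 1 (4,0) count=3: revealed 1 new [(4,0)] -> total=1
Click 2 (6,3) count=0: revealed 22 new [(2,5) (2,6) (3,2) (3,3) (3,4) (3,5) (3,6) (4,2) (4,3) (4,4) (4,5) (4,6) (5,2) (5,3) (5,4) (5,5) (5,6) (6,2) (6,3) (6,4) (6,5) (6,6)] -> total=23
Click 3 (4,1) count=3: revealed 1 new [(4,1)] -> total=24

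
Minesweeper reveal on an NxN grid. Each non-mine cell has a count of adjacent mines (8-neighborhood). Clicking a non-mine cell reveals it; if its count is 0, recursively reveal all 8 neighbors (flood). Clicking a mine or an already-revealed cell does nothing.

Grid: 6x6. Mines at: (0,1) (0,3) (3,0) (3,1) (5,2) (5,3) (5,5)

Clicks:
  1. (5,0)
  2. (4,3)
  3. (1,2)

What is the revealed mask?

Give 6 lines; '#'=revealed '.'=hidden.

Answer: ......
..#...
......
......
##.#..
##....

Derivation:
Click 1 (5,0) count=0: revealed 4 new [(4,0) (4,1) (5,0) (5,1)] -> total=4
Click 2 (4,3) count=2: revealed 1 new [(4,3)] -> total=5
Click 3 (1,2) count=2: revealed 1 new [(1,2)] -> total=6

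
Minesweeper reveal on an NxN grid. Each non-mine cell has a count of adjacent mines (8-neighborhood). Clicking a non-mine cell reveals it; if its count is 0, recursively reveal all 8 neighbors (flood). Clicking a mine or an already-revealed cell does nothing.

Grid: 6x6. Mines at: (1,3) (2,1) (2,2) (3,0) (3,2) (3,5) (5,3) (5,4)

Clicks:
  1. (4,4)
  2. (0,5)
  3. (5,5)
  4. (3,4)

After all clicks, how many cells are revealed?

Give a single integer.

Click 1 (4,4) count=3: revealed 1 new [(4,4)] -> total=1
Click 2 (0,5) count=0: revealed 6 new [(0,4) (0,5) (1,4) (1,5) (2,4) (2,5)] -> total=7
Click 3 (5,5) count=1: revealed 1 new [(5,5)] -> total=8
Click 4 (3,4) count=1: revealed 1 new [(3,4)] -> total=9

Answer: 9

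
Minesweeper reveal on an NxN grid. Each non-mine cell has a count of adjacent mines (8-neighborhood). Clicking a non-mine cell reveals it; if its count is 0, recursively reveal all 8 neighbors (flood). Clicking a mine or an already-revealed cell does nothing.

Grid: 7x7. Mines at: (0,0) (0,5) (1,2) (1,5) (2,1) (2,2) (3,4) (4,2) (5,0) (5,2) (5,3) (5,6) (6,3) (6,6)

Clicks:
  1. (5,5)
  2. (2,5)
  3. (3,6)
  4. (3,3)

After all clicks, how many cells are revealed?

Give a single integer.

Answer: 8

Derivation:
Click 1 (5,5) count=2: revealed 1 new [(5,5)] -> total=1
Click 2 (2,5) count=2: revealed 1 new [(2,5)] -> total=2
Click 3 (3,6) count=0: revealed 5 new [(2,6) (3,5) (3,6) (4,5) (4,6)] -> total=7
Click 4 (3,3) count=3: revealed 1 new [(3,3)] -> total=8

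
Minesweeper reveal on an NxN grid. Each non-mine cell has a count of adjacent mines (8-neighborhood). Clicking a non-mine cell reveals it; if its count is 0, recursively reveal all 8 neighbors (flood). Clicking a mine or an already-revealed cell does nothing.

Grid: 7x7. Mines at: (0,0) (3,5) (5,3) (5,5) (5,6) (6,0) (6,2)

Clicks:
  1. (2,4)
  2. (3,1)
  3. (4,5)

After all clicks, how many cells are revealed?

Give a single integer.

Click 1 (2,4) count=1: revealed 1 new [(2,4)] -> total=1
Click 2 (3,1) count=0: revealed 32 new [(0,1) (0,2) (0,3) (0,4) (0,5) (0,6) (1,0) (1,1) (1,2) (1,3) (1,4) (1,5) (1,6) (2,0) (2,1) (2,2) (2,3) (2,5) (2,6) (3,0) (3,1) (3,2) (3,3) (3,4) (4,0) (4,1) (4,2) (4,3) (4,4) (5,0) (5,1) (5,2)] -> total=33
Click 3 (4,5) count=3: revealed 1 new [(4,5)] -> total=34

Answer: 34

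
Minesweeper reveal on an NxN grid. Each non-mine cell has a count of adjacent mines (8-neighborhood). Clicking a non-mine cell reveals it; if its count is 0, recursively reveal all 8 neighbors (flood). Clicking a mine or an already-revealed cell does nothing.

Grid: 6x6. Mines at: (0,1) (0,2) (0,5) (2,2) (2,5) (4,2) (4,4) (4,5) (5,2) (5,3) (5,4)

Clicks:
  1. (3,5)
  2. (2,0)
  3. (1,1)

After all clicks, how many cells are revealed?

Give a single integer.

Answer: 11

Derivation:
Click 1 (3,5) count=3: revealed 1 new [(3,5)] -> total=1
Click 2 (2,0) count=0: revealed 10 new [(1,0) (1,1) (2,0) (2,1) (3,0) (3,1) (4,0) (4,1) (5,0) (5,1)] -> total=11
Click 3 (1,1) count=3: revealed 0 new [(none)] -> total=11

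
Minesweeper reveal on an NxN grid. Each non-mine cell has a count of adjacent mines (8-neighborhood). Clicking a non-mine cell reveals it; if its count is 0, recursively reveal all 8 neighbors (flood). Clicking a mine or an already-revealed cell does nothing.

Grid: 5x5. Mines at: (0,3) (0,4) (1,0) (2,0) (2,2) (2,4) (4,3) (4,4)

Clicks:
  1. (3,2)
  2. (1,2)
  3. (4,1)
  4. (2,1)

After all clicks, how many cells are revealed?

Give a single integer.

Click 1 (3,2) count=2: revealed 1 new [(3,2)] -> total=1
Click 2 (1,2) count=2: revealed 1 new [(1,2)] -> total=2
Click 3 (4,1) count=0: revealed 5 new [(3,0) (3,1) (4,0) (4,1) (4,2)] -> total=7
Click 4 (2,1) count=3: revealed 1 new [(2,1)] -> total=8

Answer: 8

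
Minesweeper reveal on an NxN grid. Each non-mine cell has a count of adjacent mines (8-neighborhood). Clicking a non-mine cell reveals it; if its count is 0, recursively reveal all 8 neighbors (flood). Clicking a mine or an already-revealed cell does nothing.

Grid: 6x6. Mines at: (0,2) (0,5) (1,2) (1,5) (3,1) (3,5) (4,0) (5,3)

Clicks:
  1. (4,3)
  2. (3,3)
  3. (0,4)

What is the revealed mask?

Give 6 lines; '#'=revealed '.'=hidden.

Answer: ....#.
......
..###.
..###.
..###.
......

Derivation:
Click 1 (4,3) count=1: revealed 1 new [(4,3)] -> total=1
Click 2 (3,3) count=0: revealed 8 new [(2,2) (2,3) (2,4) (3,2) (3,3) (3,4) (4,2) (4,4)] -> total=9
Click 3 (0,4) count=2: revealed 1 new [(0,4)] -> total=10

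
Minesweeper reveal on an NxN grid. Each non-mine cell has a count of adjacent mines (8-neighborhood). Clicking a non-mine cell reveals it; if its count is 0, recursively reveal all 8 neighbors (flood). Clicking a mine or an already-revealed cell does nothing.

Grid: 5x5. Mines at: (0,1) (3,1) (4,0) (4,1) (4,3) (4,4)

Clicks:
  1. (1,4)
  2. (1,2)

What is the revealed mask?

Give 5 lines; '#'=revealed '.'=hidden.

Click 1 (1,4) count=0: revealed 12 new [(0,2) (0,3) (0,4) (1,2) (1,3) (1,4) (2,2) (2,3) (2,4) (3,2) (3,3) (3,4)] -> total=12
Click 2 (1,2) count=1: revealed 0 new [(none)] -> total=12

Answer: ..###
..###
..###
..###
.....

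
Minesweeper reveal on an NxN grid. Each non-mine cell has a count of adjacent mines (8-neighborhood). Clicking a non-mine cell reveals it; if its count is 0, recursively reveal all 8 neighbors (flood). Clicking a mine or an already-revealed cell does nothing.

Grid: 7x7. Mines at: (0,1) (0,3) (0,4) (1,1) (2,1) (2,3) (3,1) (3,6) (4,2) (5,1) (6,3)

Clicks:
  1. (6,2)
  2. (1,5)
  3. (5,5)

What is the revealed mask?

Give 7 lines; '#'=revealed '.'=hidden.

Click 1 (6,2) count=2: revealed 1 new [(6,2)] -> total=1
Click 2 (1,5) count=1: revealed 1 new [(1,5)] -> total=2
Click 3 (5,5) count=0: revealed 14 new [(3,3) (3,4) (3,5) (4,3) (4,4) (4,5) (4,6) (5,3) (5,4) (5,5) (5,6) (6,4) (6,5) (6,6)] -> total=16

Answer: .......
.....#.
.......
...###.
...####
...####
..#.###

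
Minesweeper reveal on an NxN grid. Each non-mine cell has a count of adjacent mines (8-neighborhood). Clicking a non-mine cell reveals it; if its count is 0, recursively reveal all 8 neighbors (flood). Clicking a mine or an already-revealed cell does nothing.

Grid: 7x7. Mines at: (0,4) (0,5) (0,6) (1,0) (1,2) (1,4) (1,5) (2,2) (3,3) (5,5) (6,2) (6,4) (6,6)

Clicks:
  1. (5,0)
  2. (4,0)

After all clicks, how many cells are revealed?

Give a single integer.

Click 1 (5,0) count=0: revealed 13 new [(2,0) (2,1) (3,0) (3,1) (3,2) (4,0) (4,1) (4,2) (5,0) (5,1) (5,2) (6,0) (6,1)] -> total=13
Click 2 (4,0) count=0: revealed 0 new [(none)] -> total=13

Answer: 13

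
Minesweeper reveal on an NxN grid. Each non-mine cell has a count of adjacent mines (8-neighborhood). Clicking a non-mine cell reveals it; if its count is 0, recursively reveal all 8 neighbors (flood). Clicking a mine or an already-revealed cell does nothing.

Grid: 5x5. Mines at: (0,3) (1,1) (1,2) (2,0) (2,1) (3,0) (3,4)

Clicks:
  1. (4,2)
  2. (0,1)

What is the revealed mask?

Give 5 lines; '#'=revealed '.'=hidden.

Answer: .#...
.....
.....
.###.
.###.

Derivation:
Click 1 (4,2) count=0: revealed 6 new [(3,1) (3,2) (3,3) (4,1) (4,2) (4,3)] -> total=6
Click 2 (0,1) count=2: revealed 1 new [(0,1)] -> total=7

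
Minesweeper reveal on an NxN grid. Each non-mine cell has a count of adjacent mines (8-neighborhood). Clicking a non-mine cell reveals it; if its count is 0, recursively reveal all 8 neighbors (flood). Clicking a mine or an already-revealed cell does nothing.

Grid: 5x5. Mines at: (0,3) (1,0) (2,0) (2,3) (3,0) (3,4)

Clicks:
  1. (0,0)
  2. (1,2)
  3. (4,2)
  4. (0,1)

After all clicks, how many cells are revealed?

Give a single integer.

Answer: 9

Derivation:
Click 1 (0,0) count=1: revealed 1 new [(0,0)] -> total=1
Click 2 (1,2) count=2: revealed 1 new [(1,2)] -> total=2
Click 3 (4,2) count=0: revealed 6 new [(3,1) (3,2) (3,3) (4,1) (4,2) (4,3)] -> total=8
Click 4 (0,1) count=1: revealed 1 new [(0,1)] -> total=9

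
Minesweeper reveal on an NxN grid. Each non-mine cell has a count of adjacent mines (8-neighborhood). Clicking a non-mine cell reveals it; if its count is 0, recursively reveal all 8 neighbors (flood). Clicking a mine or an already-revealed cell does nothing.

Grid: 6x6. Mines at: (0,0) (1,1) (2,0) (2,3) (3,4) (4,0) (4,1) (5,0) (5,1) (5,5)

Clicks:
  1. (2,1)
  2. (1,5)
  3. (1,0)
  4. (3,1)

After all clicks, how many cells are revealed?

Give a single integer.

Click 1 (2,1) count=2: revealed 1 new [(2,1)] -> total=1
Click 2 (1,5) count=0: revealed 10 new [(0,2) (0,3) (0,4) (0,5) (1,2) (1,3) (1,4) (1,5) (2,4) (2,5)] -> total=11
Click 3 (1,0) count=3: revealed 1 new [(1,0)] -> total=12
Click 4 (3,1) count=3: revealed 1 new [(3,1)] -> total=13

Answer: 13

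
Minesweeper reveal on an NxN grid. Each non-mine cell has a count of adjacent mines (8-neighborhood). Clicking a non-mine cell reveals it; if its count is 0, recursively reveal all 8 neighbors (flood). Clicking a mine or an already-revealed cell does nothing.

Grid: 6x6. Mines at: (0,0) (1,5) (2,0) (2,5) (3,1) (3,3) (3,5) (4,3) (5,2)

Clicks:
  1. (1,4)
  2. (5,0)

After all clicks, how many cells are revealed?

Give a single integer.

Click 1 (1,4) count=2: revealed 1 new [(1,4)] -> total=1
Click 2 (5,0) count=0: revealed 4 new [(4,0) (4,1) (5,0) (5,1)] -> total=5

Answer: 5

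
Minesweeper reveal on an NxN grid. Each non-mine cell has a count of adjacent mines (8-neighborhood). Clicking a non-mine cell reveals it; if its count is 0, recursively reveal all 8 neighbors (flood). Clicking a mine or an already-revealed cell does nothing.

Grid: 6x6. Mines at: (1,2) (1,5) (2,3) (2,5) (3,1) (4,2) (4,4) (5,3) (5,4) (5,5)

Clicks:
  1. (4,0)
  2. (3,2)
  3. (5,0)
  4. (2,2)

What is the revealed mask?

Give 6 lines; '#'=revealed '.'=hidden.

Answer: ......
......
..#...
..#...
##....
##....

Derivation:
Click 1 (4,0) count=1: revealed 1 new [(4,0)] -> total=1
Click 2 (3,2) count=3: revealed 1 new [(3,2)] -> total=2
Click 3 (5,0) count=0: revealed 3 new [(4,1) (5,0) (5,1)] -> total=5
Click 4 (2,2) count=3: revealed 1 new [(2,2)] -> total=6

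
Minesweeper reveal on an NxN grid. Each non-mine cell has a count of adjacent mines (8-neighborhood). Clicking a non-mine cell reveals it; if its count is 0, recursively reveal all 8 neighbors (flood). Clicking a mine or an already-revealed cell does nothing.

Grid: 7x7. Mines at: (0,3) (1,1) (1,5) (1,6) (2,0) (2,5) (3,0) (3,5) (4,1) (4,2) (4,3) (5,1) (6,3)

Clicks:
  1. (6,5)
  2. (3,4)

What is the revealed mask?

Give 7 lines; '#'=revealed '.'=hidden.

Click 1 (6,5) count=0: revealed 9 new [(4,4) (4,5) (4,6) (5,4) (5,5) (5,6) (6,4) (6,5) (6,6)] -> total=9
Click 2 (3,4) count=3: revealed 1 new [(3,4)] -> total=10

Answer: .......
.......
.......
....#..
....###
....###
....###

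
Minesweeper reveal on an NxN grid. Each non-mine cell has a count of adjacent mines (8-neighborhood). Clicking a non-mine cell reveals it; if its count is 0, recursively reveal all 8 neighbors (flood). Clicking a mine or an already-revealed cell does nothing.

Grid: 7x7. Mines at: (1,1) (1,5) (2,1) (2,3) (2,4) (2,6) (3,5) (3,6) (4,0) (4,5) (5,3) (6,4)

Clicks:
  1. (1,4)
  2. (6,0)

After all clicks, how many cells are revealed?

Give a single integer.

Answer: 7

Derivation:
Click 1 (1,4) count=3: revealed 1 new [(1,4)] -> total=1
Click 2 (6,0) count=0: revealed 6 new [(5,0) (5,1) (5,2) (6,0) (6,1) (6,2)] -> total=7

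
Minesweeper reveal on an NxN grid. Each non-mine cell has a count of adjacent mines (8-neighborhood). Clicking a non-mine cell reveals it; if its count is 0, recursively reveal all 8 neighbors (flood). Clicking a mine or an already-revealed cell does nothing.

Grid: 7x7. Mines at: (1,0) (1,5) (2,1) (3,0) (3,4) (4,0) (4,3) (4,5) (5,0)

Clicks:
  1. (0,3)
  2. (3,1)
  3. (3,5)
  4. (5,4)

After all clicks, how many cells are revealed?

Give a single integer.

Click 1 (0,3) count=0: revealed 11 new [(0,1) (0,2) (0,3) (0,4) (1,1) (1,2) (1,3) (1,4) (2,2) (2,3) (2,4)] -> total=11
Click 2 (3,1) count=3: revealed 1 new [(3,1)] -> total=12
Click 3 (3,5) count=2: revealed 1 new [(3,5)] -> total=13
Click 4 (5,4) count=2: revealed 1 new [(5,4)] -> total=14

Answer: 14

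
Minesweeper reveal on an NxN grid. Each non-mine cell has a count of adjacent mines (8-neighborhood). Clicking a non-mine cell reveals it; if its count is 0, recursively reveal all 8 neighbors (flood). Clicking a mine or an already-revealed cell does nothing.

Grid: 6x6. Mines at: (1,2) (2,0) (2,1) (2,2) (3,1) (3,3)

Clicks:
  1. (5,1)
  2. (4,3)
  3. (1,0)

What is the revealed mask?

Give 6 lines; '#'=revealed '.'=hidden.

Click 1 (5,1) count=0: revealed 23 new [(0,3) (0,4) (0,5) (1,3) (1,4) (1,5) (2,3) (2,4) (2,5) (3,4) (3,5) (4,0) (4,1) (4,2) (4,3) (4,4) (4,5) (5,0) (5,1) (5,2) (5,3) (5,4) (5,5)] -> total=23
Click 2 (4,3) count=1: revealed 0 new [(none)] -> total=23
Click 3 (1,0) count=2: revealed 1 new [(1,0)] -> total=24

Answer: ...###
#..###
...###
....##
######
######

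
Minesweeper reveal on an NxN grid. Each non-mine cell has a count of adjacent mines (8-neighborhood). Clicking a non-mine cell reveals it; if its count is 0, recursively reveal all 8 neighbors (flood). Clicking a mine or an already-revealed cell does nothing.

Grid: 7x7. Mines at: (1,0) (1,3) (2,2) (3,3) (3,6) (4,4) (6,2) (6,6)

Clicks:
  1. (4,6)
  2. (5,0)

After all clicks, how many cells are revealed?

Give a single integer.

Answer: 14

Derivation:
Click 1 (4,6) count=1: revealed 1 new [(4,6)] -> total=1
Click 2 (5,0) count=0: revealed 13 new [(2,0) (2,1) (3,0) (3,1) (3,2) (4,0) (4,1) (4,2) (5,0) (5,1) (5,2) (6,0) (6,1)] -> total=14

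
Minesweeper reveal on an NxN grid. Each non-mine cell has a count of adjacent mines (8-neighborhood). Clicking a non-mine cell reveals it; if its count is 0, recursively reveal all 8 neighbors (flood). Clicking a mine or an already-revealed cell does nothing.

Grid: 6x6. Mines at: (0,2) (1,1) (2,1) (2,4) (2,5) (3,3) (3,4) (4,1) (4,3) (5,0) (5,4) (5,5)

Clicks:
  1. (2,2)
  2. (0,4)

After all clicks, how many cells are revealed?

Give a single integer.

Click 1 (2,2) count=3: revealed 1 new [(2,2)] -> total=1
Click 2 (0,4) count=0: revealed 6 new [(0,3) (0,4) (0,5) (1,3) (1,4) (1,5)] -> total=7

Answer: 7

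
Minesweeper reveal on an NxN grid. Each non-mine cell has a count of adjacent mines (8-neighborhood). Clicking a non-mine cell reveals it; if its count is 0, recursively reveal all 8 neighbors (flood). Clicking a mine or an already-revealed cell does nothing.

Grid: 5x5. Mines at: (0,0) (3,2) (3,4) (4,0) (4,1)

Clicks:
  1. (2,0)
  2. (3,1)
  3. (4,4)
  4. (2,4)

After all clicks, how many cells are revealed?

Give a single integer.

Click 1 (2,0) count=0: revealed 6 new [(1,0) (1,1) (2,0) (2,1) (3,0) (3,1)] -> total=6
Click 2 (3,1) count=3: revealed 0 new [(none)] -> total=6
Click 3 (4,4) count=1: revealed 1 new [(4,4)] -> total=7
Click 4 (2,4) count=1: revealed 1 new [(2,4)] -> total=8

Answer: 8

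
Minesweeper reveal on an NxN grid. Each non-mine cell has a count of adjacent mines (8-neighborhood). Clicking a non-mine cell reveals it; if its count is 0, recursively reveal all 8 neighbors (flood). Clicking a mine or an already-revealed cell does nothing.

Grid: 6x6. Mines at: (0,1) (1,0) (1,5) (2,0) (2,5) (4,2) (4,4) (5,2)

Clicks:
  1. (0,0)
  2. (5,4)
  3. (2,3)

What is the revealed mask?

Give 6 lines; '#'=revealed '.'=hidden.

Click 1 (0,0) count=2: revealed 1 new [(0,0)] -> total=1
Click 2 (5,4) count=1: revealed 1 new [(5,4)] -> total=2
Click 3 (2,3) count=0: revealed 15 new [(0,2) (0,3) (0,4) (1,1) (1,2) (1,3) (1,4) (2,1) (2,2) (2,3) (2,4) (3,1) (3,2) (3,3) (3,4)] -> total=17

Answer: #.###.
.####.
.####.
.####.
......
....#.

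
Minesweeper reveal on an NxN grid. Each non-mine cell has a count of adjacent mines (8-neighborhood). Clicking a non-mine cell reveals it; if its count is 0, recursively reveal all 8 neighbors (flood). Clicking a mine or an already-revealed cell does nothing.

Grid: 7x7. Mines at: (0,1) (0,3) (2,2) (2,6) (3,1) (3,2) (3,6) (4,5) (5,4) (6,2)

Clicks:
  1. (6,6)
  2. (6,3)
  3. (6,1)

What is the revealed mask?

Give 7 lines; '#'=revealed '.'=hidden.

Click 1 (6,6) count=0: revealed 4 new [(5,5) (5,6) (6,5) (6,6)] -> total=4
Click 2 (6,3) count=2: revealed 1 new [(6,3)] -> total=5
Click 3 (6,1) count=1: revealed 1 new [(6,1)] -> total=6

Answer: .......
.......
.......
.......
.......
.....##
.#.#.##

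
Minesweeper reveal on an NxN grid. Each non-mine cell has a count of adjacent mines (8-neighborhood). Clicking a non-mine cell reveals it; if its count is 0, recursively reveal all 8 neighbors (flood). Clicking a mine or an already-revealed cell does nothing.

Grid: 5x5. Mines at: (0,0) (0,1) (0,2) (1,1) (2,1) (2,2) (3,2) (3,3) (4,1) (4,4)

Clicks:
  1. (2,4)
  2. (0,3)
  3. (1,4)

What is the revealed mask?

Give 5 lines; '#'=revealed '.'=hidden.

Answer: ...##
...##
...##
.....
.....

Derivation:
Click 1 (2,4) count=1: revealed 1 new [(2,4)] -> total=1
Click 2 (0,3) count=1: revealed 1 new [(0,3)] -> total=2
Click 3 (1,4) count=0: revealed 4 new [(0,4) (1,3) (1,4) (2,3)] -> total=6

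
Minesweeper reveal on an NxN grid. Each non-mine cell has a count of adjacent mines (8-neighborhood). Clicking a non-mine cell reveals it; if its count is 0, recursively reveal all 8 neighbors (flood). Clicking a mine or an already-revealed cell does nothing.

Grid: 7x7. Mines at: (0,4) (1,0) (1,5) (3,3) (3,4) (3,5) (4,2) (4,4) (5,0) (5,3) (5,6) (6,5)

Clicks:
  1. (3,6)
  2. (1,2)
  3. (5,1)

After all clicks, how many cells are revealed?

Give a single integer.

Answer: 11

Derivation:
Click 1 (3,6) count=1: revealed 1 new [(3,6)] -> total=1
Click 2 (1,2) count=0: revealed 9 new [(0,1) (0,2) (0,3) (1,1) (1,2) (1,3) (2,1) (2,2) (2,3)] -> total=10
Click 3 (5,1) count=2: revealed 1 new [(5,1)] -> total=11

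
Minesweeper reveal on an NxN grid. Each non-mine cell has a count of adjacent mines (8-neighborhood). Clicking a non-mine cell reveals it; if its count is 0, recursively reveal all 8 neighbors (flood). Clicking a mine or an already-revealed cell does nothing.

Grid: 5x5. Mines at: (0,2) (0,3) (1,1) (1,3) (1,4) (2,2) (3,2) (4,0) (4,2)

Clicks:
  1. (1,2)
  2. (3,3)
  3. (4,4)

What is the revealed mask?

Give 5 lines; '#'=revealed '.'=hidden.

Answer: .....
..#..
...##
...##
...##

Derivation:
Click 1 (1,2) count=5: revealed 1 new [(1,2)] -> total=1
Click 2 (3,3) count=3: revealed 1 new [(3,3)] -> total=2
Click 3 (4,4) count=0: revealed 5 new [(2,3) (2,4) (3,4) (4,3) (4,4)] -> total=7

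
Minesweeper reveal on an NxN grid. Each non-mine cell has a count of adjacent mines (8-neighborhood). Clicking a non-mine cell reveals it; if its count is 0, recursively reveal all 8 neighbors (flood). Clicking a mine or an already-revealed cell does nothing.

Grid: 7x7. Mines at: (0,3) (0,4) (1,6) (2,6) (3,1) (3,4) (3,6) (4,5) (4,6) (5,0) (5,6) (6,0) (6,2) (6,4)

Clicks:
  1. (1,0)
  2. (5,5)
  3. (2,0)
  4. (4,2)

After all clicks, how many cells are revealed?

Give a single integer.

Click 1 (1,0) count=0: revealed 9 new [(0,0) (0,1) (0,2) (1,0) (1,1) (1,2) (2,0) (2,1) (2,2)] -> total=9
Click 2 (5,5) count=4: revealed 1 new [(5,5)] -> total=10
Click 3 (2,0) count=1: revealed 0 new [(none)] -> total=10
Click 4 (4,2) count=1: revealed 1 new [(4,2)] -> total=11

Answer: 11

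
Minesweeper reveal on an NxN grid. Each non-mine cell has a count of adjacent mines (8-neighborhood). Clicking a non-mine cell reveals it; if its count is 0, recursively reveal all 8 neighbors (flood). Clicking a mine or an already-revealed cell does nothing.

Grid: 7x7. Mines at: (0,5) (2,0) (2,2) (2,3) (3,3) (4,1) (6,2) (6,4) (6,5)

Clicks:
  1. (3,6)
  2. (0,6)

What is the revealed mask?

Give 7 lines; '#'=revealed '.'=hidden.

Click 1 (3,6) count=0: revealed 15 new [(1,4) (1,5) (1,6) (2,4) (2,5) (2,6) (3,4) (3,5) (3,6) (4,4) (4,5) (4,6) (5,4) (5,5) (5,6)] -> total=15
Click 2 (0,6) count=1: revealed 1 new [(0,6)] -> total=16

Answer: ......#
....###
....###
....###
....###
....###
.......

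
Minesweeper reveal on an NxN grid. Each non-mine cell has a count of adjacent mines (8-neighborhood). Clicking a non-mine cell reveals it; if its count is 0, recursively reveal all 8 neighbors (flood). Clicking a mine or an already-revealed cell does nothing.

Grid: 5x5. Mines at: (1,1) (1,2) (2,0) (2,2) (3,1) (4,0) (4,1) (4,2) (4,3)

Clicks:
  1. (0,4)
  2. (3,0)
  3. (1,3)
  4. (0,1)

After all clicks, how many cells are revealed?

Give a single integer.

Click 1 (0,4) count=0: revealed 8 new [(0,3) (0,4) (1,3) (1,4) (2,3) (2,4) (3,3) (3,4)] -> total=8
Click 2 (3,0) count=4: revealed 1 new [(3,0)] -> total=9
Click 3 (1,3) count=2: revealed 0 new [(none)] -> total=9
Click 4 (0,1) count=2: revealed 1 new [(0,1)] -> total=10

Answer: 10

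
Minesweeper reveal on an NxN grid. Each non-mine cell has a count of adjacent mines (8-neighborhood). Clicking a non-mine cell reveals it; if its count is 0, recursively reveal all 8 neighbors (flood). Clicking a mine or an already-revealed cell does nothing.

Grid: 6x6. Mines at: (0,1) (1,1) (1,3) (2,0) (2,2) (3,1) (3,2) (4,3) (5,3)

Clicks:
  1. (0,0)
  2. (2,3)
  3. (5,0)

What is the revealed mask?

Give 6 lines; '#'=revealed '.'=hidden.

Click 1 (0,0) count=2: revealed 1 new [(0,0)] -> total=1
Click 2 (2,3) count=3: revealed 1 new [(2,3)] -> total=2
Click 3 (5,0) count=0: revealed 6 new [(4,0) (4,1) (4,2) (5,0) (5,1) (5,2)] -> total=8

Answer: #.....
......
...#..
......
###...
###...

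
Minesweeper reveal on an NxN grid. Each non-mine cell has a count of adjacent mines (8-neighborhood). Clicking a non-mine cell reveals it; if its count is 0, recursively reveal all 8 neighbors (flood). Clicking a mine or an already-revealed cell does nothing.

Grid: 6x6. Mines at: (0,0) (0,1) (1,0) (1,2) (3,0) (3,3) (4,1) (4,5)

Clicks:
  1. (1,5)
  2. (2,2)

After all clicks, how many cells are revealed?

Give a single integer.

Answer: 12

Derivation:
Click 1 (1,5) count=0: revealed 11 new [(0,3) (0,4) (0,5) (1,3) (1,4) (1,5) (2,3) (2,4) (2,5) (3,4) (3,5)] -> total=11
Click 2 (2,2) count=2: revealed 1 new [(2,2)] -> total=12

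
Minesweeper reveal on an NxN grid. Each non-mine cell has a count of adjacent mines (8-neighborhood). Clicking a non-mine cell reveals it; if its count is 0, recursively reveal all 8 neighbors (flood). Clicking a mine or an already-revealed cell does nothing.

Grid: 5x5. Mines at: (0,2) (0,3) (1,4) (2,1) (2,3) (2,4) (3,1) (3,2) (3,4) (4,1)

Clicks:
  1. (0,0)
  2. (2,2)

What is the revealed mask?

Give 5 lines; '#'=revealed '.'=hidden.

Answer: ##...
##...
..#..
.....
.....

Derivation:
Click 1 (0,0) count=0: revealed 4 new [(0,0) (0,1) (1,0) (1,1)] -> total=4
Click 2 (2,2) count=4: revealed 1 new [(2,2)] -> total=5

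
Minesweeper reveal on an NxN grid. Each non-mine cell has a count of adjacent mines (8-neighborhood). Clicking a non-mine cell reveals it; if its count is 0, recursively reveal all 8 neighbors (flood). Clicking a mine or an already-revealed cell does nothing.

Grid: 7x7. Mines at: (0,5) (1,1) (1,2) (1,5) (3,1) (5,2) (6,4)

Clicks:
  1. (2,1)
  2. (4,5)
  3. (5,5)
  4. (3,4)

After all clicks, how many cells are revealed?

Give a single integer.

Answer: 22

Derivation:
Click 1 (2,1) count=3: revealed 1 new [(2,1)] -> total=1
Click 2 (4,5) count=0: revealed 21 new [(2,2) (2,3) (2,4) (2,5) (2,6) (3,2) (3,3) (3,4) (3,5) (3,6) (4,2) (4,3) (4,4) (4,5) (4,6) (5,3) (5,4) (5,5) (5,6) (6,5) (6,6)] -> total=22
Click 3 (5,5) count=1: revealed 0 new [(none)] -> total=22
Click 4 (3,4) count=0: revealed 0 new [(none)] -> total=22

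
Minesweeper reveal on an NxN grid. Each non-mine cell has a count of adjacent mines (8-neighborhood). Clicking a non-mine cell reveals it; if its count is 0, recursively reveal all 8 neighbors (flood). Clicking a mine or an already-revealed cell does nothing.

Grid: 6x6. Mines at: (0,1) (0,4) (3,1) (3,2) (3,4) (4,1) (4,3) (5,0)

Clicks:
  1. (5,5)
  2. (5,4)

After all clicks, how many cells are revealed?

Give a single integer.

Answer: 4

Derivation:
Click 1 (5,5) count=0: revealed 4 new [(4,4) (4,5) (5,4) (5,5)] -> total=4
Click 2 (5,4) count=1: revealed 0 new [(none)] -> total=4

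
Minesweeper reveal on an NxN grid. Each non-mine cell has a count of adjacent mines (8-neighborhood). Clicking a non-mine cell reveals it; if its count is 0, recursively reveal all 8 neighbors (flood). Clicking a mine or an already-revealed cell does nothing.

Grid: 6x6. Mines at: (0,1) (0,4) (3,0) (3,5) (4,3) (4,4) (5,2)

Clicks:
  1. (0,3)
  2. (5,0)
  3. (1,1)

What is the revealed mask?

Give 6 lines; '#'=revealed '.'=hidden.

Click 1 (0,3) count=1: revealed 1 new [(0,3)] -> total=1
Click 2 (5,0) count=0: revealed 4 new [(4,0) (4,1) (5,0) (5,1)] -> total=5
Click 3 (1,1) count=1: revealed 1 new [(1,1)] -> total=6

Answer: ...#..
.#....
......
......
##....
##....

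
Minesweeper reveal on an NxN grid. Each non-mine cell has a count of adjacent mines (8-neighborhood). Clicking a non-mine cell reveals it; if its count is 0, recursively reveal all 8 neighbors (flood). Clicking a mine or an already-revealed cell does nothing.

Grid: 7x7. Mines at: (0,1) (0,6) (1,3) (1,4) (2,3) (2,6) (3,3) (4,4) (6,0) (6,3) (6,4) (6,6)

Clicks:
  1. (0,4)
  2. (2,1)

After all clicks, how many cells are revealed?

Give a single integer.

Click 1 (0,4) count=2: revealed 1 new [(0,4)] -> total=1
Click 2 (2,1) count=0: revealed 15 new [(1,0) (1,1) (1,2) (2,0) (2,1) (2,2) (3,0) (3,1) (3,2) (4,0) (4,1) (4,2) (5,0) (5,1) (5,2)] -> total=16

Answer: 16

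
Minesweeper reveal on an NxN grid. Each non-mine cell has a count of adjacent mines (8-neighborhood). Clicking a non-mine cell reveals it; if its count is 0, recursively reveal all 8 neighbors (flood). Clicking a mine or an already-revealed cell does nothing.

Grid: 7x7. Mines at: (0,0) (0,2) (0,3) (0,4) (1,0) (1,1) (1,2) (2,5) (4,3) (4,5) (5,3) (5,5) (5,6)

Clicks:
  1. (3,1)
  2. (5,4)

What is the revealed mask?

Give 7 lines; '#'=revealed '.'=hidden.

Click 1 (3,1) count=0: revealed 15 new [(2,0) (2,1) (2,2) (3,0) (3,1) (3,2) (4,0) (4,1) (4,2) (5,0) (5,1) (5,2) (6,0) (6,1) (6,2)] -> total=15
Click 2 (5,4) count=4: revealed 1 new [(5,4)] -> total=16

Answer: .......
.......
###....
###....
###....
###.#..
###....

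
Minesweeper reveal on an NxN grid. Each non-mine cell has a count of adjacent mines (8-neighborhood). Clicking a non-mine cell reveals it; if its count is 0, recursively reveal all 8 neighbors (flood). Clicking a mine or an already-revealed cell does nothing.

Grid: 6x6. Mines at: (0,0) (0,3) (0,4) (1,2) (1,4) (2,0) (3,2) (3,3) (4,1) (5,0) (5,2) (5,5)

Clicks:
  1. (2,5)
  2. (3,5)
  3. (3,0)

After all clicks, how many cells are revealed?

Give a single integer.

Click 1 (2,5) count=1: revealed 1 new [(2,5)] -> total=1
Click 2 (3,5) count=0: revealed 5 new [(2,4) (3,4) (3,5) (4,4) (4,5)] -> total=6
Click 3 (3,0) count=2: revealed 1 new [(3,0)] -> total=7

Answer: 7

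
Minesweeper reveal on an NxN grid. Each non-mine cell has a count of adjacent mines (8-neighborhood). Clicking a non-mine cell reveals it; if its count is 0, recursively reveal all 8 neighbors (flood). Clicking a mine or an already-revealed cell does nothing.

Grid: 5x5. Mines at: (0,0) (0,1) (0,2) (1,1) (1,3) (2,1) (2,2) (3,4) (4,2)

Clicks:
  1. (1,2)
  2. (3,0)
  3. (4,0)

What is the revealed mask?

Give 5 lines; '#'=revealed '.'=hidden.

Answer: .....
..#..
.....
##...
##...

Derivation:
Click 1 (1,2) count=6: revealed 1 new [(1,2)] -> total=1
Click 2 (3,0) count=1: revealed 1 new [(3,0)] -> total=2
Click 3 (4,0) count=0: revealed 3 new [(3,1) (4,0) (4,1)] -> total=5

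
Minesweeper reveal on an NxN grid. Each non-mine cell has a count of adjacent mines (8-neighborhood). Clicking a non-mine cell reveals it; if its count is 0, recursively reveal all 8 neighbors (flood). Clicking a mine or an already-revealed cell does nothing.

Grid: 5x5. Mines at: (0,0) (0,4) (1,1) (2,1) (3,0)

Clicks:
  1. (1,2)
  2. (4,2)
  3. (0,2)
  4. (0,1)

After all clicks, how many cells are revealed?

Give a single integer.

Click 1 (1,2) count=2: revealed 1 new [(1,2)] -> total=1
Click 2 (4,2) count=0: revealed 13 new [(1,3) (1,4) (2,2) (2,3) (2,4) (3,1) (3,2) (3,3) (3,4) (4,1) (4,2) (4,3) (4,4)] -> total=14
Click 3 (0,2) count=1: revealed 1 new [(0,2)] -> total=15
Click 4 (0,1) count=2: revealed 1 new [(0,1)] -> total=16

Answer: 16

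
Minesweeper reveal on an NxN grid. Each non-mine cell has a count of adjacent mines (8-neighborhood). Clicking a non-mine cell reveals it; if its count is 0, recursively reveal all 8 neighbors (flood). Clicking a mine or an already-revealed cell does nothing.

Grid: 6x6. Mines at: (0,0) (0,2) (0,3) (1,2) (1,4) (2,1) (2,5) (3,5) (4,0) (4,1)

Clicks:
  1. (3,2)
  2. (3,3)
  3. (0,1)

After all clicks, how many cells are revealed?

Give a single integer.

Click 1 (3,2) count=2: revealed 1 new [(3,2)] -> total=1
Click 2 (3,3) count=0: revealed 13 new [(2,2) (2,3) (2,4) (3,3) (3,4) (4,2) (4,3) (4,4) (4,5) (5,2) (5,3) (5,4) (5,5)] -> total=14
Click 3 (0,1) count=3: revealed 1 new [(0,1)] -> total=15

Answer: 15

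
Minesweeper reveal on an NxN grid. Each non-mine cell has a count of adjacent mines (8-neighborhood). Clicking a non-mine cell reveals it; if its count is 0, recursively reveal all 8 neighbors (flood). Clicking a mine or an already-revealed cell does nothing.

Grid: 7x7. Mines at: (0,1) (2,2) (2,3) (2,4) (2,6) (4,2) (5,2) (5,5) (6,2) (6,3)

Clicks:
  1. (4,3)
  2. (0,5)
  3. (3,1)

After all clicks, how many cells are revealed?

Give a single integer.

Click 1 (4,3) count=2: revealed 1 new [(4,3)] -> total=1
Click 2 (0,5) count=0: revealed 10 new [(0,2) (0,3) (0,4) (0,5) (0,6) (1,2) (1,3) (1,4) (1,5) (1,6)] -> total=11
Click 3 (3,1) count=2: revealed 1 new [(3,1)] -> total=12

Answer: 12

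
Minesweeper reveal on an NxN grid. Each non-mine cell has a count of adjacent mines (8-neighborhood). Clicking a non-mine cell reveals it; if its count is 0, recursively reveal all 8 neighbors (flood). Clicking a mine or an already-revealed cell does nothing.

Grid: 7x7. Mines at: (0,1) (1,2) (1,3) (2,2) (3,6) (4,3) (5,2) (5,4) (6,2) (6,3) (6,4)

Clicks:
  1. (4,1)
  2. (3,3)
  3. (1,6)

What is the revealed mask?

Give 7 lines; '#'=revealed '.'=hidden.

Answer: ....###
....###
....###
...#...
.#.....
.......
.......

Derivation:
Click 1 (4,1) count=1: revealed 1 new [(4,1)] -> total=1
Click 2 (3,3) count=2: revealed 1 new [(3,3)] -> total=2
Click 3 (1,6) count=0: revealed 9 new [(0,4) (0,5) (0,6) (1,4) (1,5) (1,6) (2,4) (2,5) (2,6)] -> total=11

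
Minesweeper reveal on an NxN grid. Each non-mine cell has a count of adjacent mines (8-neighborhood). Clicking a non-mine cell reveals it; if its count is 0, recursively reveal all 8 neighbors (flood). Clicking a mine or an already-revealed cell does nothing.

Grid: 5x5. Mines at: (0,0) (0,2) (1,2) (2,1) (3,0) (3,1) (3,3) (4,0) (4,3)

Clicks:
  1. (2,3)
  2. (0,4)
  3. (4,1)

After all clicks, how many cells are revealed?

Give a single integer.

Click 1 (2,3) count=2: revealed 1 new [(2,3)] -> total=1
Click 2 (0,4) count=0: revealed 5 new [(0,3) (0,4) (1,3) (1,4) (2,4)] -> total=6
Click 3 (4,1) count=3: revealed 1 new [(4,1)] -> total=7

Answer: 7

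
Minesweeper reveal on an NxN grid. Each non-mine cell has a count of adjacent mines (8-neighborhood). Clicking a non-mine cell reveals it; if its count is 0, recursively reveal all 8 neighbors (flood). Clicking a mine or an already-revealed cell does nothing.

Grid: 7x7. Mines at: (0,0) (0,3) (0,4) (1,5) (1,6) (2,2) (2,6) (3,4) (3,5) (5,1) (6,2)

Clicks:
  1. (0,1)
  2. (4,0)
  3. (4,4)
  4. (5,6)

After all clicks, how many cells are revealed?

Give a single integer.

Answer: 14

Derivation:
Click 1 (0,1) count=1: revealed 1 new [(0,1)] -> total=1
Click 2 (4,0) count=1: revealed 1 new [(4,0)] -> total=2
Click 3 (4,4) count=2: revealed 1 new [(4,4)] -> total=3
Click 4 (5,6) count=0: revealed 11 new [(4,3) (4,5) (4,6) (5,3) (5,4) (5,5) (5,6) (6,3) (6,4) (6,5) (6,6)] -> total=14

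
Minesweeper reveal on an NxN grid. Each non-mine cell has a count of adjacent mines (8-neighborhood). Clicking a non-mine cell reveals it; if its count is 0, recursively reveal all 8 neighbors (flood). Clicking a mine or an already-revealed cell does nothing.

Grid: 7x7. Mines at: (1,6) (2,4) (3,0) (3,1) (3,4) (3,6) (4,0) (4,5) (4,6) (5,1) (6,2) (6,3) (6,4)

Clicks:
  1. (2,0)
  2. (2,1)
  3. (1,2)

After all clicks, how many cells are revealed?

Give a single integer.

Answer: 16

Derivation:
Click 1 (2,0) count=2: revealed 1 new [(2,0)] -> total=1
Click 2 (2,1) count=2: revealed 1 new [(2,1)] -> total=2
Click 3 (1,2) count=0: revealed 14 new [(0,0) (0,1) (0,2) (0,3) (0,4) (0,5) (1,0) (1,1) (1,2) (1,3) (1,4) (1,5) (2,2) (2,3)] -> total=16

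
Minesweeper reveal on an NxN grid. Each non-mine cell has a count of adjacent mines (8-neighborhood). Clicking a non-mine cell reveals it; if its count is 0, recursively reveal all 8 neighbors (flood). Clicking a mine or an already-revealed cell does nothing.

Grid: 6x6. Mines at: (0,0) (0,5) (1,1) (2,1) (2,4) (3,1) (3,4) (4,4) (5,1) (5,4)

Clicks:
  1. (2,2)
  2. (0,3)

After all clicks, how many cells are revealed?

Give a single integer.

Click 1 (2,2) count=3: revealed 1 new [(2,2)] -> total=1
Click 2 (0,3) count=0: revealed 6 new [(0,2) (0,3) (0,4) (1,2) (1,3) (1,4)] -> total=7

Answer: 7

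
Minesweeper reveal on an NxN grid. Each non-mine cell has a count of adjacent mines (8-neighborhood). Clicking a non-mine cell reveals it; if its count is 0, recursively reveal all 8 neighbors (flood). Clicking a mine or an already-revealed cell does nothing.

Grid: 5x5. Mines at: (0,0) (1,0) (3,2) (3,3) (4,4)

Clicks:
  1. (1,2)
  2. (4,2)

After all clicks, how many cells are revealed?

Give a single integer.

Answer: 13

Derivation:
Click 1 (1,2) count=0: revealed 12 new [(0,1) (0,2) (0,3) (0,4) (1,1) (1,2) (1,3) (1,4) (2,1) (2,2) (2,3) (2,4)] -> total=12
Click 2 (4,2) count=2: revealed 1 new [(4,2)] -> total=13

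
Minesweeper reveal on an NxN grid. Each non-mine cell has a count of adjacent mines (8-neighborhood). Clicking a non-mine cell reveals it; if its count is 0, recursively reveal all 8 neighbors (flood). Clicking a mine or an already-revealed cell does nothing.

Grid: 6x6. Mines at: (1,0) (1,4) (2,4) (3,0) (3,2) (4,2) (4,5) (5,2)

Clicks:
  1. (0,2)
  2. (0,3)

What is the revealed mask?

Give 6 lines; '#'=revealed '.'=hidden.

Answer: .###..
.###..
.###..
......
......
......

Derivation:
Click 1 (0,2) count=0: revealed 9 new [(0,1) (0,2) (0,3) (1,1) (1,2) (1,3) (2,1) (2,2) (2,3)] -> total=9
Click 2 (0,3) count=1: revealed 0 new [(none)] -> total=9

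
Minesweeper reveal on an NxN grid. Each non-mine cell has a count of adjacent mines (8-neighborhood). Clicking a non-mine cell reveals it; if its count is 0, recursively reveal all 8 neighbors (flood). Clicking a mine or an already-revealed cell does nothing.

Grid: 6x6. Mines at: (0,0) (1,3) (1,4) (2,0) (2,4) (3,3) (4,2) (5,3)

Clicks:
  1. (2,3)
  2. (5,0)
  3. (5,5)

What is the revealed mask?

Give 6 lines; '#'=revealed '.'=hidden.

Click 1 (2,3) count=4: revealed 1 new [(2,3)] -> total=1
Click 2 (5,0) count=0: revealed 6 new [(3,0) (3,1) (4,0) (4,1) (5,0) (5,1)] -> total=7
Click 3 (5,5) count=0: revealed 6 new [(3,4) (3,5) (4,4) (4,5) (5,4) (5,5)] -> total=13

Answer: ......
......
...#..
##..##
##..##
##..##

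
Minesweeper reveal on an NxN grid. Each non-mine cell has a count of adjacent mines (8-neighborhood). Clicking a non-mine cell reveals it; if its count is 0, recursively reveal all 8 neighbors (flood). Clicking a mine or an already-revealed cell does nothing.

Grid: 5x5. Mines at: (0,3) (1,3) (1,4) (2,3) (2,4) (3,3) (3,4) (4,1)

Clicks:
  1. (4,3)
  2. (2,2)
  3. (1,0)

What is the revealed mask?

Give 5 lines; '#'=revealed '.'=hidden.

Click 1 (4,3) count=2: revealed 1 new [(4,3)] -> total=1
Click 2 (2,2) count=3: revealed 1 new [(2,2)] -> total=2
Click 3 (1,0) count=0: revealed 11 new [(0,0) (0,1) (0,2) (1,0) (1,1) (1,2) (2,0) (2,1) (3,0) (3,1) (3,2)] -> total=13

Answer: ###..
###..
###..
###..
...#.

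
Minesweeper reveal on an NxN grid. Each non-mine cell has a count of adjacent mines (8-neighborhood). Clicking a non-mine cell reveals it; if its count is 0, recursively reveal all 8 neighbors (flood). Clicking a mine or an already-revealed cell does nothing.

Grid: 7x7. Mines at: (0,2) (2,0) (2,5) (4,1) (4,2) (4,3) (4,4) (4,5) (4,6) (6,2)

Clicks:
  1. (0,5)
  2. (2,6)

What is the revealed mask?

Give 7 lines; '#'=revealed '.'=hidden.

Click 1 (0,5) count=0: revealed 8 new [(0,3) (0,4) (0,5) (0,6) (1,3) (1,4) (1,5) (1,6)] -> total=8
Click 2 (2,6) count=1: revealed 1 new [(2,6)] -> total=9

Answer: ...####
...####
......#
.......
.......
.......
.......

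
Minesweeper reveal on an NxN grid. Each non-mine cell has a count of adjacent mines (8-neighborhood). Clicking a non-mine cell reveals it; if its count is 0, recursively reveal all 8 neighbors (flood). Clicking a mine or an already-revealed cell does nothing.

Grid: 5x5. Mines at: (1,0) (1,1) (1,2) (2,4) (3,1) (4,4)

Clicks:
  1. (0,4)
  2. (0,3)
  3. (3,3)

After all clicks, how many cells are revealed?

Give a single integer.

Click 1 (0,4) count=0: revealed 4 new [(0,3) (0,4) (1,3) (1,4)] -> total=4
Click 2 (0,3) count=1: revealed 0 new [(none)] -> total=4
Click 3 (3,3) count=2: revealed 1 new [(3,3)] -> total=5

Answer: 5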